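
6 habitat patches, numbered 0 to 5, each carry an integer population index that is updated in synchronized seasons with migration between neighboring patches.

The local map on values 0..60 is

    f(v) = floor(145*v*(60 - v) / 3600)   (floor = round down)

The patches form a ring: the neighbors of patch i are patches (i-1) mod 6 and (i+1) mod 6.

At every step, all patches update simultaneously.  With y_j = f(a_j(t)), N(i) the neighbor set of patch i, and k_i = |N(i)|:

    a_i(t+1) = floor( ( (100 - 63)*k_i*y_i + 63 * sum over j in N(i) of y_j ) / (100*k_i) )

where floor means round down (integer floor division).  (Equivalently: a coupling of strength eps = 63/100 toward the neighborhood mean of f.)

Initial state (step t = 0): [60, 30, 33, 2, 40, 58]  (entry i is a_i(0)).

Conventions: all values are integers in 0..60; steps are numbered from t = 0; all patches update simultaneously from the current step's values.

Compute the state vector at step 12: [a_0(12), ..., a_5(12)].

Answer: [35, 35, 35, 35, 35, 35]

Derivation:
t=0: [60, 30, 33, 2, 40, 58]
t=1: [12, 24, 25, 22, 14, 11]
t=2: [25, 30, 34, 31, 26, 22]
t=3: [34, 35, 35, 35, 34, 34]
t=4: [35, 35, 35, 35, 35, 35]
t=5: [35, 35, 35, 35, 35, 35]
t=6: [35, 35, 35, 35, 35, 35]
t=7: [35, 35, 35, 35, 35, 35]
t=8: [35, 35, 35, 35, 35, 35]
t=9: [35, 35, 35, 35, 35, 35]
t=10: [35, 35, 35, 35, 35, 35]
t=11: [35, 35, 35, 35, 35, 35]
t=12: [35, 35, 35, 35, 35, 35]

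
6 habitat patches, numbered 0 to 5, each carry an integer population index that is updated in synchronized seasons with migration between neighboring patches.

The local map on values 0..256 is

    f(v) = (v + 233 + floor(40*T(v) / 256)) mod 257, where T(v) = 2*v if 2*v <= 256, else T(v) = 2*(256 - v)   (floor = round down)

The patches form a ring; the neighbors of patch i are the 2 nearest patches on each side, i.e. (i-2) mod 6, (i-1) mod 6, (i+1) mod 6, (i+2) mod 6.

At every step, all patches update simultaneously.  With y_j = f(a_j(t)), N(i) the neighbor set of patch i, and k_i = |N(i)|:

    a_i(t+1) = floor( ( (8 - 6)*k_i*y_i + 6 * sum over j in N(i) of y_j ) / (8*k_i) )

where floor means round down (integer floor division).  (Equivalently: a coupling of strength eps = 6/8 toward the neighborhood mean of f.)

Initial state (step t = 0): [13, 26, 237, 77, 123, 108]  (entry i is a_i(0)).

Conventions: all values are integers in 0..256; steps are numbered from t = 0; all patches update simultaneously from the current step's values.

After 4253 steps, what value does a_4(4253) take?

Answer: a_4(4253) = 177
Key observation: The state at step 11, [177, 177, 177, 177, 177, 177], reappears at step 12: the system is in a cycle of period 1 from step 11 on.  Therefore the state at step 4253 equals the state at step 11 + ((4253 - 11) mod 1) = 11, which is [177, 177, 177, 177, 177, 177].

Derivation:
t=0: [13, 26, 237, 77, 123, 108]
t=1: [152, 126, 143, 109, 158, 118]
t=2: [150, 140, 148, 140, 146, 142]
t=3: [155, 154, 155, 153, 155, 154]
t=4: [161, 161, 161, 161, 161, 161]
t=5: [166, 166, 166, 166, 166, 166]
t=6: [170, 170, 170, 170, 170, 170]
t=7: [172, 172, 172, 172, 172, 172]
t=8: [174, 174, 174, 174, 174, 174]
t=9: [175, 175, 175, 175, 175, 175]
t=10: [176, 176, 176, 176, 176, 176]
t=11: [177, 177, 177, 177, 177, 177]
t=12: [177, 177, 177, 177, 177, 177]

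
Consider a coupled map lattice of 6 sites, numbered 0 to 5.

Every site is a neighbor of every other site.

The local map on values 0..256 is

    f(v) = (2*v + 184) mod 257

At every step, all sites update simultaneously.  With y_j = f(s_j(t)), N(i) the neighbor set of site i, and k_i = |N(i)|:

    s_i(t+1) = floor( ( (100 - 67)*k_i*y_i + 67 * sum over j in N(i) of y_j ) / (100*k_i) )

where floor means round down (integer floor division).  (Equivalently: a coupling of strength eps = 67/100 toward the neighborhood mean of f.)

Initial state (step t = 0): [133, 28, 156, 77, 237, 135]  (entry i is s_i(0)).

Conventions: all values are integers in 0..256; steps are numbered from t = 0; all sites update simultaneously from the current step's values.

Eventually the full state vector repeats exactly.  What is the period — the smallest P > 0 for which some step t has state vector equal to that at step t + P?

Answer: 16
Key observation: The state at step 7, [156, 156, 156, 156, 156, 156], reappears at step 23 — and no state repeats earlier — so the cycle the system enters has period 16.

Derivation:
t=0: [133, 28, 156, 77, 237, 135]
t=1: [184, 193, 193, 162, 174, 185]
t=2: [68, 72, 72, 110, 65, 69]
t=3: [75, 77, 77, 92, 74, 76]
t=4: [82, 83, 83, 89, 82, 83]
t=5: [93, 94, 94, 96, 93, 94]
t=6: [114, 115, 115, 115, 114, 115]
t=7: [156, 156, 156, 156, 156, 156]
t=8: [239, 239, 239, 239, 239, 239]
t=9: [148, 148, 148, 148, 148, 148]
t=10: [223, 223, 223, 223, 223, 223]
t=11: [116, 116, 116, 116, 116, 116]
t=12: [159, 159, 159, 159, 159, 159]
t=13: [245, 245, 245, 245, 245, 245]
t=14: [160, 160, 160, 160, 160, 160]
t=15: [247, 247, 247, 247, 247, 247]
t=16: [164, 164, 164, 164, 164, 164]
t=17: [255, 255, 255, 255, 255, 255]
t=18: [180, 180, 180, 180, 180, 180]
t=19: [30, 30, 30, 30, 30, 30]
t=20: [244, 244, 244, 244, 244, 244]
t=21: [158, 158, 158, 158, 158, 158]
t=22: [243, 243, 243, 243, 243, 243]
t=23: [156, 156, 156, 156, 156, 156]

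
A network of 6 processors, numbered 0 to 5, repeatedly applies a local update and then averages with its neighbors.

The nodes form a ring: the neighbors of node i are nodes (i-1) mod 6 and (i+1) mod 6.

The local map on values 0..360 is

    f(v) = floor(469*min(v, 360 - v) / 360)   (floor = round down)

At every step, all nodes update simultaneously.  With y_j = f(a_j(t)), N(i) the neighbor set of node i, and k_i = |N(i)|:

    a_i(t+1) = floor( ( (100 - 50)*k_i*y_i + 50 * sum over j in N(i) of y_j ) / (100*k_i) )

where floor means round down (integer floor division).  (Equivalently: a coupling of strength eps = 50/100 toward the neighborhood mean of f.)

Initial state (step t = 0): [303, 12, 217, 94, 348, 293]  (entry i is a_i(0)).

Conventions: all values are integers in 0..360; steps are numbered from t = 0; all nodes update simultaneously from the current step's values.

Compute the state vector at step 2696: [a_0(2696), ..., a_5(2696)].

Answer: [165, 165, 165, 165, 165, 165]
Key observation: The state at step 17, [221, 221, 221, 221, 221, 221], reappears at step 23: the system is in a cycle of period 6 from step 17 on.  Therefore the state at step 2696 equals the state at step 17 + ((2696 - 17) mod 6) = 20, which is [165, 165, 165, 165, 165, 165].

Derivation:
t=0: [303, 12, 217, 94, 348, 293]
t=1: [62, 72, 127, 111, 59, 65]
t=2: [84, 107, 141, 132, 95, 81]
t=3: [115, 142, 169, 162, 130, 110]
t=4: [156, 184, 208, 202, 173, 151]
t=5: [207, 214, 207, 208, 212, 205]
t=6: [197, 194, 196, 196, 195, 198]
t=7: [212, 214, 213, 213, 213, 212]
t=8: [191, 190, 190, 191, 191, 191]
t=9: [220, 220, 220, 220, 220, 220]
t=10: [182, 182, 182, 182, 182, 182]
t=11: [231, 231, 231, 231, 231, 231]
t=12: [168, 168, 168, 168, 168, 168]
t=13: [218, 218, 218, 218, 218, 218]
t=14: [184, 184, 184, 184, 184, 184]
t=15: [229, 229, 229, 229, 229, 229]
t=16: [170, 170, 170, 170, 170, 170]
t=17: [221, 221, 221, 221, 221, 221]
t=18: [181, 181, 181, 181, 181, 181]
t=19: [233, 233, 233, 233, 233, 233]
t=20: [165, 165, 165, 165, 165, 165]
t=21: [214, 214, 214, 214, 214, 214]
t=22: [190, 190, 190, 190, 190, 190]
t=23: [221, 221, 221, 221, 221, 221]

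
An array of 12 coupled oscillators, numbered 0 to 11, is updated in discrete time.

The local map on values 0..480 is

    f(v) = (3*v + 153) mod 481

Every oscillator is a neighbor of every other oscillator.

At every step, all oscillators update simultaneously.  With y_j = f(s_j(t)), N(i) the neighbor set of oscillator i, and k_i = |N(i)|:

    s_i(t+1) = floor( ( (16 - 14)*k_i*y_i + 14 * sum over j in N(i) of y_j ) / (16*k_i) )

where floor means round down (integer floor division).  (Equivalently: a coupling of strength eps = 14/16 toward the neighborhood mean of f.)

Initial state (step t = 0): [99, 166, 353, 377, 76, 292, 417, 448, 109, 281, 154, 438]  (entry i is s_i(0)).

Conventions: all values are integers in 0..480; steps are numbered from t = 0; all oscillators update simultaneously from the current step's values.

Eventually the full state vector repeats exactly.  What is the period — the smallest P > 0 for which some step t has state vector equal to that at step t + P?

Simulating step by step:
t=0: [99, 166, 353, 377, 76, 292, 417, 448, 109, 281, 154, 438]
t=1: [243, 231, 234, 238, 240, 226, 243, 225, 245, 224, 229, 224]
t=2: [373, 372, 372, 373, 373, 371, 373, 371, 374, 371, 371, 371]
t=3: [307, 307, 307, 307, 307, 307, 307, 307, 307, 307, 307, 307]
t=4: [112, 112, 112, 112, 112, 112, 112, 112, 112, 112, 112, 112]
t=5: [8, 8, 8, 8, 8, 8, 8, 8, 8, 8, 8, 8]
t=6: [177, 177, 177, 177, 177, 177, 177, 177, 177, 177, 177, 177]
t=7: [203, 203, 203, 203, 203, 203, 203, 203, 203, 203, 203, 203]
t=8: [281, 281, 281, 281, 281, 281, 281, 281, 281, 281, 281, 281]
t=9: [34, 34, 34, 34, 34, 34, 34, 34, 34, 34, 34, 34]
t=10: [255, 255, 255, 255, 255, 255, 255, 255, 255, 255, 255, 255]
t=11: [437, 437, 437, 437, 437, 437, 437, 437, 437, 437, 437, 437]
t=12: [21, 21, 21, 21, 21, 21, 21, 21, 21, 21, 21, 21]
t=13: [216, 216, 216, 216, 216, 216, 216, 216, 216, 216, 216, 216]
t=14: [320, 320, 320, 320, 320, 320, 320, 320, 320, 320, 320, 320]
t=15: [151, 151, 151, 151, 151, 151, 151, 151, 151, 151, 151, 151]
t=16: [125, 125, 125, 125, 125, 125, 125, 125, 125, 125, 125, 125]
t=17: [47, 47, 47, 47, 47, 47, 47, 47, 47, 47, 47, 47]
t=18: [294, 294, 294, 294, 294, 294, 294, 294, 294, 294, 294, 294]
t=19: [73, 73, 73, 73, 73, 73, 73, 73, 73, 73, 73, 73]
t=20: [372, 372, 372, 372, 372, 372, 372, 372, 372, 372, 372, 372]
t=21: [307, 307, 307, 307, 307, 307, 307, 307, 307, 307, 307, 307]

Answer: 18
Key observation: The state at step 3, [307, 307, 307, 307, 307, 307, 307, 307, 307, 307, 307, 307], reappears at step 21 — and no state repeats earlier — so the cycle the system enters has period 18.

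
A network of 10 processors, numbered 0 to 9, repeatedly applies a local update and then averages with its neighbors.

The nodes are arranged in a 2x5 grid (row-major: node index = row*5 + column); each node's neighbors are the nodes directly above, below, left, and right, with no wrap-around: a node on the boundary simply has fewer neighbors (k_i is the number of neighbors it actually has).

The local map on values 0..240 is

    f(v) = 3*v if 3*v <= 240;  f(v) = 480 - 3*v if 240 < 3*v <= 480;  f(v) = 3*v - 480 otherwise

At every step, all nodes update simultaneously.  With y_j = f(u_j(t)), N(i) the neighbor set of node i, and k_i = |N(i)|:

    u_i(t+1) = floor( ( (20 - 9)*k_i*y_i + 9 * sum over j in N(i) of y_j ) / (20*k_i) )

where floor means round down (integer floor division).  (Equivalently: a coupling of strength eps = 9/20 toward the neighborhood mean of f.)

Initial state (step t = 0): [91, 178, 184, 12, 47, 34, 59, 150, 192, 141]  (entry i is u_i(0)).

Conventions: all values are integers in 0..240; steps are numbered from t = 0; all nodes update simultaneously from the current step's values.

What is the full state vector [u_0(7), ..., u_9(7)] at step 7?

Answer: [167, 69, 85, 77, 151, 162, 57, 95, 126, 167]

Derivation:
t=0: [91, 178, 184, 12, 47, 34, 59, 150, 192, 141]
t=1: [148, 98, 57, 66, 98, 142, 125, 68, 71, 84]
t=2: [73, 149, 182, 194, 198, 61, 124, 185, 211, 215]
t=3: [169, 77, 67, 106, 122, 174, 103, 90, 135, 150]
t=4: [76, 186, 201, 147, 105, 67, 166, 182, 101, 59]
t=5: [188, 98, 95, 91, 139, 165, 61, 84, 139, 174]
t=6: [91, 171, 200, 162, 90, 68, 165, 191, 106, 51]
t=7: [167, 69, 85, 77, 151, 162, 57, 95, 126, 167]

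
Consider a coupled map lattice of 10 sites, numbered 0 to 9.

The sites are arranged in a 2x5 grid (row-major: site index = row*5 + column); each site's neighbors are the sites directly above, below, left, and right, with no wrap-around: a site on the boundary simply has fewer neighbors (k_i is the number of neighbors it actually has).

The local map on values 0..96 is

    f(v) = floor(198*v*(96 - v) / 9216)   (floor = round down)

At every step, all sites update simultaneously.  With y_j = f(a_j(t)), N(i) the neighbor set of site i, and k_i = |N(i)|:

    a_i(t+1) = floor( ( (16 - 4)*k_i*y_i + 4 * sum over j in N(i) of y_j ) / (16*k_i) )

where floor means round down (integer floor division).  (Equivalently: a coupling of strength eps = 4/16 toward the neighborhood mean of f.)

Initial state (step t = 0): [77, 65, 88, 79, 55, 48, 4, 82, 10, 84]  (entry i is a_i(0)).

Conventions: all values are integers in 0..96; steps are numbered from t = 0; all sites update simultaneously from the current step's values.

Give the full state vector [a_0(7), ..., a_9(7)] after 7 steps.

Answer: [49, 49, 49, 49, 49, 49, 49, 49, 49, 49]

Derivation:
t=0: [77, 65, 88, 79, 55, 48, 4, 82, 10, 84]
t=1: [34, 36, 19, 27, 42, 41, 14, 21, 19, 24]
t=2: [45, 42, 33, 39, 45, 44, 28, 31, 32, 37]
t=3: [48, 47, 44, 46, 48, 47, 41, 42, 44, 46]
t=4: [49, 48, 48, 49, 49, 48, 48, 48, 48, 49]
t=5: [49, 49, 49, 49, 49, 49, 49, 49, 49, 49]
t=6: [49, 49, 49, 49, 49, 49, 49, 49, 49, 49]
t=7: [49, 49, 49, 49, 49, 49, 49, 49, 49, 49]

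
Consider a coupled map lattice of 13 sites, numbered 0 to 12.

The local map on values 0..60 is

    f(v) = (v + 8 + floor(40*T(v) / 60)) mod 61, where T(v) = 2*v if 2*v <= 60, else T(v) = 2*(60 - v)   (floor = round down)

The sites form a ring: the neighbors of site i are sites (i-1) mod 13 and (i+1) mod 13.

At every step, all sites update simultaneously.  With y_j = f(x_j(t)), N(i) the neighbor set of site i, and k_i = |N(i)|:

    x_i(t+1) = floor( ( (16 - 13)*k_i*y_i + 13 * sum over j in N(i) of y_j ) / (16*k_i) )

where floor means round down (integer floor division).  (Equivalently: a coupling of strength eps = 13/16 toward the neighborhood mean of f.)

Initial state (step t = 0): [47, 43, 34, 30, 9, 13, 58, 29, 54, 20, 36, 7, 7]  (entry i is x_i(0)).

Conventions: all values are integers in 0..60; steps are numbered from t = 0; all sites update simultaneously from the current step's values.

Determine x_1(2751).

Simulating step by step:
t=0: [47, 43, 34, 30, 9, 13, 58, 29, 54, 20, 36, 7, 7]
t=1: [16, 12, 14, 21, 27, 21, 22, 9, 29, 19, 34, 20, 18]
t=2: [43, 41, 45, 31, 48, 38, 46, 35, 35, 21, 45, 36, 49]
t=3: [11, 12, 14, 12, 14, 11, 13, 13, 32, 21, 31, 11, 12]
t=4: [35, 36, 36, 39, 35, 37, 35, 29, 41, 23, 39, 27, 33]
t=5: [15, 15, 14, 14, 14, 14, 14, 14, 8, 10, 6, 14, 13]
t=6: [40, 41, 41, 40, 40, 40, 40, 34, 33, 25, 32, 31, 40]
t=7: [13, 13, 13, 13, 13, 13, 13, 14, 11, 13, 11, 14, 14]
t=8: [38, 38, 38, 38, 38, 38, 38, 36, 37, 33, 37, 37, 39]
t=9: [14, 14, 14, 14, 14, 14, 14, 14, 15, 14, 14, 14, 14]
t=10: [40, 40, 40, 40, 40, 40, 40, 41, 40, 41, 40, 40, 40]
t=11: [13, 13, 13, 13, 13, 13, 13, 13, 13, 13, 13, 13, 13]
t=12: [38, 38, 38, 38, 38, 38, 38, 38, 38, 38, 38, 38, 38]
t=13: [14, 14, 14, 14, 14, 14, 14, 14, 14, 14, 14, 14, 14]
t=14: [40, 40, 40, 40, 40, 40, 40, 40, 40, 40, 40, 40, 40]
t=15: [13, 13, 13, 13, 13, 13, 13, 13, 13, 13, 13, 13, 13]

Answer: x_1(2751) = 13
Key observation: The state at step 11, [13, 13, 13, 13, 13, 13, 13, 13, 13, 13, 13, 13, 13], reappears at step 15: the system is in a cycle of period 4 from step 11 on.  Therefore the state at step 2751 equals the state at step 11 + ((2751 - 11) mod 4) = 11, which is [13, 13, 13, 13, 13, 13, 13, 13, 13, 13, 13, 13, 13].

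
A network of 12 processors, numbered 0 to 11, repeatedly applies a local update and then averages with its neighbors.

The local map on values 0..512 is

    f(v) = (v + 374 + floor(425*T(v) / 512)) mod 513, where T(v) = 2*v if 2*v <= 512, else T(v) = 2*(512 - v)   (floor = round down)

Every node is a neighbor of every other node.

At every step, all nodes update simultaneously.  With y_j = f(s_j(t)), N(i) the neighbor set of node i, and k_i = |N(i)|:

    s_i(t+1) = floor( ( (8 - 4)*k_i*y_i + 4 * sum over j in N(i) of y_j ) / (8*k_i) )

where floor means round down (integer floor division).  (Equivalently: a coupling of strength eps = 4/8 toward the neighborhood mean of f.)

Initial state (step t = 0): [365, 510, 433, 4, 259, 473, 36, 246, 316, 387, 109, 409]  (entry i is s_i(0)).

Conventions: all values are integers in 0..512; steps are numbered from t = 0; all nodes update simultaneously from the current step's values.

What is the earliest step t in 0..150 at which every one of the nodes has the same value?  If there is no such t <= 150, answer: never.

Simulating step by step:
t=0: [365, 510, 433, 4, 259, 473, 36, 246, 316, 387, 109, 409]  (not all equal)
t=1: [399, 356, 379, 360, 198, 367, 399, 187, 414, 393, 254, 386]  (not all equal)
t=2: [425, 437, 431, 436, 397, 434, 425, 384, 420, 426, 232, 429]  (not all equal)
t=3: [433, 429, 431, 429, 441, 430, 433, 445, 434, 432, 454, 431]  (not all equal)
t=4: [424, 424, 424, 424, 421, 424, 424, 420, 423, 424, 417, 424]  (not all equal)
t=5: [431, 431, 431, 431, 432, 431, 431, 432, 431, 431, 433, 431]  (not all equal)
t=6: [425, 425, 425, 425, 425, 425, 425, 425, 425, 425, 425, 425]  (all equal)

Answer: 6
Key observation: Synchronization is absorbing here: once all nodes are equal they stay equal, and step 6 is the first all-equal step.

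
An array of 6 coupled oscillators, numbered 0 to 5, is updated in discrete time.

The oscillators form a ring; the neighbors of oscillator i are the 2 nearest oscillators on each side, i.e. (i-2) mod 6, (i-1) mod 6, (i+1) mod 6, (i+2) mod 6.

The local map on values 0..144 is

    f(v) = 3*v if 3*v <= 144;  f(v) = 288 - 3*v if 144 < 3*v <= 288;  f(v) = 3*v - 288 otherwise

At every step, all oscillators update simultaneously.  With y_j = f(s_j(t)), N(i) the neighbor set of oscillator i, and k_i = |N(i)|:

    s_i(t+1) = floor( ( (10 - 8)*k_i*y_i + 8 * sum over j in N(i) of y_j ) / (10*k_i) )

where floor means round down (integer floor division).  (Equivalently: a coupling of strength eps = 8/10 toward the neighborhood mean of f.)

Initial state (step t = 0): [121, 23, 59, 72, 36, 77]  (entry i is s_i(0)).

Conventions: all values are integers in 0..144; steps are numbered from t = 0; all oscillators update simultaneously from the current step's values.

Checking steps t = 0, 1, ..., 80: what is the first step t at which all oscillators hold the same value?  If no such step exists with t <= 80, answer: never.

Simulating step by step:
t=0: [121, 23, 59, 72, 36, 77]  (not all equal)
t=1: [84, 76, 87, 83, 84, 76]  (not all equal)
t=2: [43, 44, 39, 44, 39, 46]  (not all equal)
t=3: [126, 129, 125, 127, 126, 129]  (not all equal)
t=4: [93, 93, 91, 93, 91, 94]  (not all equal)
t=5: [10, 9, 11, 10, 10, 9]  (not all equal)
t=6: [29, 29, 30, 29, 30, 28]  (not all equal)
t=7: [87, 87, 88, 87, 87, 87]  (not all equal)
t=8: [26, 26, 26, 26, 26, 27]  (not all equal)
t=9: [78, 78, 78, 78, 78, 78]  (all equal)

Answer: 9
Key observation: Synchronization is absorbing here: once all oscillators are equal they stay equal, and step 9 is the first all-equal step.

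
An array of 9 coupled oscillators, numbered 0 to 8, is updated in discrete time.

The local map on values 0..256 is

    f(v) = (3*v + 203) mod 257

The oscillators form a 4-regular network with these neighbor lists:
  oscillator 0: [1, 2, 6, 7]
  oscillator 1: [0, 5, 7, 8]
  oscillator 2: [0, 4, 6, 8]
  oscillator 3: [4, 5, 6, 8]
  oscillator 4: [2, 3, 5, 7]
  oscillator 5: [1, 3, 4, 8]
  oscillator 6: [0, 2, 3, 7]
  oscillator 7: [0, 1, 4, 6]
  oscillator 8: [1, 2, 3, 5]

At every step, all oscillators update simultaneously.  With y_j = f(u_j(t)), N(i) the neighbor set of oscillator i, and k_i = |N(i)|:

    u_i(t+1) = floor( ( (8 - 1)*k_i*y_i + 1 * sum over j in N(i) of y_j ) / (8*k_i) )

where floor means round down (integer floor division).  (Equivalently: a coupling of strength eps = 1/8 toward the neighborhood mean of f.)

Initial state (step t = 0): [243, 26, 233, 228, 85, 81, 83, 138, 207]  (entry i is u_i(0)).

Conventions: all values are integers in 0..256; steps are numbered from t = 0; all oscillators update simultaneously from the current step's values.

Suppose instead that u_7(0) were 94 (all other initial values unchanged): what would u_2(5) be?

Answer: u_2(5) = 32
Key observation: This trace re-runs the system from the modified initial state.

Derivation:
t=0: [243, 26, 233, 228, 85, 81, 83, 94, 207]
t=1: [158, 40, 133, 121, 196, 177, 190, 217, 60]
t=2: [150, 76, 86, 57, 31, 200, 13, 80, 123]
t=3: [146, 165, 193, 113, 50, 40, 231, 181, 67]
t=4: [128, 178, 25, 38, 94, 71, 121, 219, 137]
t=5: [75, 208, 32, 69, 209, 158, 53, 95, 101]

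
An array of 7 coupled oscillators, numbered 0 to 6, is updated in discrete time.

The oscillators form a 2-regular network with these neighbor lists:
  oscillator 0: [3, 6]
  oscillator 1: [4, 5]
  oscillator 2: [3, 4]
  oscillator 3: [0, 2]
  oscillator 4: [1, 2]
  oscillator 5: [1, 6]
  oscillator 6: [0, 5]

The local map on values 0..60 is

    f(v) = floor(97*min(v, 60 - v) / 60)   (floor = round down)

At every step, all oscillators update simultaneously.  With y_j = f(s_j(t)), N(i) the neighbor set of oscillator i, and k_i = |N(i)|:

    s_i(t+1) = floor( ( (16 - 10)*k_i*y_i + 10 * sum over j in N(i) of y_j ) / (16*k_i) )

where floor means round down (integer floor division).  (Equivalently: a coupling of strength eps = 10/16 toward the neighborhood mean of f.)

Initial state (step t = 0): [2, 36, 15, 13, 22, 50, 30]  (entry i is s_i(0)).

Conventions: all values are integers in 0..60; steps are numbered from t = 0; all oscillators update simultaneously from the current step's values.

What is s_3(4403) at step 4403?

Simulating step by step:
t=0: [2, 36, 15, 13, 22, 50, 30]
t=1: [22, 30, 26, 16, 32, 32, 23]
t=2: [32, 46, 37, 33, 45, 43, 38]
t=3: [41, 24, 34, 41, 27, 27, 35]
t=4: [33, 41, 38, 33, 41, 40, 37]
t=5: [41, 30, 35, 40, 31, 32, 37]
t=6: [32, 46, 39, 33, 44, 43, 37]
t=7: [41, 24, 33, 40, 26, 28, 36]
t=8: [33, 41, 39, 34, 41, 40, 37]
t=9: [40, 30, 34, 39, 30, 32, 37]
t=10: [33, 47, 41, 35, 46, 43, 37]
t=11: [40, 23, 30, 37, 24, 28, 35]
t=12: [36, 39, 41, 38, 40, 40, 39]
t=13: [35, 32, 32, 34, 31, 32, 34]
t=14: [41, 45, 44, 42, 45, 44, 42]
t=15: [29, 24, 25, 28, 24, 25, 28]
t=16: [45, 38, 40, 43, 38, 40, 43]
t=17: [25, 34, 31, 27, 34, 31, 27]
t=18: [41, 43, 43, 43, 43, 43, 43]
t=19: [28, 27, 27, 27, 27, 27, 27]
t=20: [43, 43, 43, 43, 43, 43, 43]
t=21: [27, 27, 27, 27, 27, 27, 27]
t=22: [43, 43, 43, 43, 43, 43, 43]

Answer: s_3(4403) = 27
Key observation: The state at step 20, [43, 43, 43, 43, 43, 43, 43], reappears at step 22: the system is in a cycle of period 2 from step 20 on.  Therefore the state at step 4403 equals the state at step 20 + ((4403 - 20) mod 2) = 21, which is [27, 27, 27, 27, 27, 27, 27].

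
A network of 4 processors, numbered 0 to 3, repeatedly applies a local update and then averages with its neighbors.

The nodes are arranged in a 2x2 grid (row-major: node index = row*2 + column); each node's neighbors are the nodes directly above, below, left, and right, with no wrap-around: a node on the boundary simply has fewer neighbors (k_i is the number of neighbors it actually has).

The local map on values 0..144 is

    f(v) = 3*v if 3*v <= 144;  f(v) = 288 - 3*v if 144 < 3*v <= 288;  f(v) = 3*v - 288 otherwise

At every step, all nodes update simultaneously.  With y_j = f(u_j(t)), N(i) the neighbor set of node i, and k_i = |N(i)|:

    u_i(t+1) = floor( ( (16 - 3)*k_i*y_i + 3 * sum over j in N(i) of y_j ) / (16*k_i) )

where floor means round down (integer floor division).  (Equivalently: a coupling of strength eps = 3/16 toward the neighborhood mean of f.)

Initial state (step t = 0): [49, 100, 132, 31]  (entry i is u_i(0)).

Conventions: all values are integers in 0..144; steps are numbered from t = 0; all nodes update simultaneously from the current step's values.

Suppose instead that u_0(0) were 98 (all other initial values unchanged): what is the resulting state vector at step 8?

Simulating step by step:
t=0: [98, 100, 132, 31]
t=1: [16, 19, 97, 86]
t=2: [44, 53, 9, 30]
t=3: [121, 125, 42, 87]
t=4: [80, 80, 111, 41]
t=5: [47, 55, 52, 108]
t=6: [138, 116, 123, 53]
t=7: [115, 72, 89, 118]
t=8: [55, 70, 28, 62]

Answer: [55, 70, 28, 62]
Key observation: This trace re-runs the system from the modified initial state.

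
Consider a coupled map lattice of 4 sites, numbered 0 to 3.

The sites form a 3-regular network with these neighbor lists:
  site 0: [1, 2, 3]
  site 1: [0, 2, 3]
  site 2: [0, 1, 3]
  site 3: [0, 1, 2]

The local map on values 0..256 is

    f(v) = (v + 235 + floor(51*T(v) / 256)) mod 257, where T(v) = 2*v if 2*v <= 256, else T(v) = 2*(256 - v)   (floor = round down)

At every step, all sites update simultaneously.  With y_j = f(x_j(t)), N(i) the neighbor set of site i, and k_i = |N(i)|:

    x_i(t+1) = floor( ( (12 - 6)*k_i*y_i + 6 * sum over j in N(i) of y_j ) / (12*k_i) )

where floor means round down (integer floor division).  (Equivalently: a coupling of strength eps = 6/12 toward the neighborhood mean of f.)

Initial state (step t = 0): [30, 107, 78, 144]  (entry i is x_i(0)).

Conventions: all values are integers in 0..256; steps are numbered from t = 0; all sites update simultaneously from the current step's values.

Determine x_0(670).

Answer: x_0(670) = 199
Key observation: The state at step 12, [199, 199, 199, 199], reappears at step 13: the system is in a cycle of period 1 from step 12 on.  Therefore the state at step 670 equals the state at step 12 + ((670 - 12) mod 1) = 12, which is [199, 199, 199, 199].

Derivation:
t=0: [30, 107, 78, 144]
t=1: [72, 108, 95, 121]
t=2: [103, 120, 114, 126]
t=3: [133, 141, 138, 144]
t=4: [162, 163, 163, 164]
t=5: [177, 177, 177, 177]
t=6: [186, 186, 186, 186]
t=7: [191, 191, 191, 191]
t=8: [194, 194, 194, 194]
t=9: [196, 196, 196, 196]
t=10: [197, 197, 197, 197]
t=11: [198, 198, 198, 198]
t=12: [199, 199, 199, 199]
t=13: [199, 199, 199, 199]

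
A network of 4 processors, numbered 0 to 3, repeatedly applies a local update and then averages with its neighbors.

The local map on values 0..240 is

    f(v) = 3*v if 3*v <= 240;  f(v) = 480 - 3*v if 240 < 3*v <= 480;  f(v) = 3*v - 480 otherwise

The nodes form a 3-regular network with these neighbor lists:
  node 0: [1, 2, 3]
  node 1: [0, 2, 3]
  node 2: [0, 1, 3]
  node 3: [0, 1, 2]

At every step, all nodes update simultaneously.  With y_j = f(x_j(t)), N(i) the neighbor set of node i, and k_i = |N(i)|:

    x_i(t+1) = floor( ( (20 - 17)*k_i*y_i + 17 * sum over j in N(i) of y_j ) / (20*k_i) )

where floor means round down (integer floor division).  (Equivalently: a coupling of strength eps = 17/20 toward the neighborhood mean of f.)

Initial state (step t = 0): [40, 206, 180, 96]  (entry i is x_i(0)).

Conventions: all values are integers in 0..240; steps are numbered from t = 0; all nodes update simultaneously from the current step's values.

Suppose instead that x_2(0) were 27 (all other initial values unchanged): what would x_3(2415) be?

Simulating step by step:
t=0: [40, 206, 27, 96]
t=1: [134, 132, 139, 124]
t=2: [83, 83, 85, 79]
t=3: [231, 231, 231, 230]
t=4: [212, 212, 212, 212]
t=5: [156, 156, 156, 156]
t=6: [12, 12, 12, 12]
t=7: [36, 36, 36, 36]
t=8: [108, 108, 108, 108]
t=9: [156, 156, 156, 156]

Answer: x_3(2415) = 36
Key observation: The state at step 5, [156, 156, 156, 156], reappears at step 9: the system is in a cycle of period 4 from step 5 on.  Therefore the state at step 2415 equals the state at step 5 + ((2415 - 5) mod 4) = 7, which is [36, 36, 36, 36].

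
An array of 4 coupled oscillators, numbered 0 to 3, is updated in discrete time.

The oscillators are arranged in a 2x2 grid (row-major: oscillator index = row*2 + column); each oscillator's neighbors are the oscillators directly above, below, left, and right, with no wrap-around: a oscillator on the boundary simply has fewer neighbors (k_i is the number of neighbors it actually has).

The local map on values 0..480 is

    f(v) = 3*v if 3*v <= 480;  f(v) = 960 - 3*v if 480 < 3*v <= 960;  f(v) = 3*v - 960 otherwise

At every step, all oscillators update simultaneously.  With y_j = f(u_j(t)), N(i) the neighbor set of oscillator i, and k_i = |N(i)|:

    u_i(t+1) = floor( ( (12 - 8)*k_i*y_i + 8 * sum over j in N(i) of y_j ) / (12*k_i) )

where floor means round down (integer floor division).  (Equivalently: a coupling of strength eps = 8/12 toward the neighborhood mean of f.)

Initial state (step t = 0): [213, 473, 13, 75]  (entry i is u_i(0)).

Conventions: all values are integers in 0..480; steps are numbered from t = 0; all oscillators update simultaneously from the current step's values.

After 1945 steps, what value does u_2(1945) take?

Simulating step by step:
t=0: [213, 473, 13, 75]
t=1: [273, 335, 195, 241]
t=2: [187, 141, 251, 219]
t=3: [343, 375, 303, 311]
t=4: [95, 87, 49, 81]
t=5: [231, 263, 225, 217]
t=6: [241, 249, 287, 255]
t=7: [183, 215, 177, 169]
t=8: [385, 393, 431, 399]
t=9: [249, 217, 255, 263]
t=10: [239, 231, 193, 225]
t=11: [297, 265, 303, 311]
t=12: [95, 87, 49, 81]

Answer: u_2(1945) = 255
Key observation: The state at step 4, [95, 87, 49, 81], reappears at step 12: the system is in a cycle of period 8 from step 4 on.  Therefore the state at step 1945 equals the state at step 4 + ((1945 - 4) mod 8) = 9, which is [249, 217, 255, 263].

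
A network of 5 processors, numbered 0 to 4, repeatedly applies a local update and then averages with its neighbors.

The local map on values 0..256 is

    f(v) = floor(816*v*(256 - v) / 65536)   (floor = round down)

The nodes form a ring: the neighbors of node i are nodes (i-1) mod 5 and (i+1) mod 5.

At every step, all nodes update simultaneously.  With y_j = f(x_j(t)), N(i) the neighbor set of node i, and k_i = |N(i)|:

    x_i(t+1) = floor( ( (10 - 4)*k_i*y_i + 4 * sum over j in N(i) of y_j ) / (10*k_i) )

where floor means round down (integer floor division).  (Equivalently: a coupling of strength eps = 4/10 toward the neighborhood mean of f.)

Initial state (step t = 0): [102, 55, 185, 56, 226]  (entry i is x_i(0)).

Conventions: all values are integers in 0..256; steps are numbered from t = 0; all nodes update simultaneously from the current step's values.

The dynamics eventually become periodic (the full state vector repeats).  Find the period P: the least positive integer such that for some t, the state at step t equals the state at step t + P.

Simulating step by step:
t=0: [102, 55, 185, 56, 226]
t=1: [161, 153, 153, 132, 117]
t=2: [193, 194, 197, 201, 199]
t=3: [148, 148, 143, 139, 142]
t=4: [199, 199, 200, 201, 200]
t=5: [140, 140, 139, 137, 139]
t=6: [202, 202, 202, 202, 202]
t=7: [135, 135, 135, 135, 135]
t=8: [203, 203, 203, 203, 203]
t=9: [133, 133, 133, 133, 133]
t=10: [203, 203, 203, 203, 203]

Answer: 2
Key observation: The state at step 8, [203, 203, 203, 203, 203], reappears at step 10 — and no state repeats earlier — so the cycle the system enters has period 2.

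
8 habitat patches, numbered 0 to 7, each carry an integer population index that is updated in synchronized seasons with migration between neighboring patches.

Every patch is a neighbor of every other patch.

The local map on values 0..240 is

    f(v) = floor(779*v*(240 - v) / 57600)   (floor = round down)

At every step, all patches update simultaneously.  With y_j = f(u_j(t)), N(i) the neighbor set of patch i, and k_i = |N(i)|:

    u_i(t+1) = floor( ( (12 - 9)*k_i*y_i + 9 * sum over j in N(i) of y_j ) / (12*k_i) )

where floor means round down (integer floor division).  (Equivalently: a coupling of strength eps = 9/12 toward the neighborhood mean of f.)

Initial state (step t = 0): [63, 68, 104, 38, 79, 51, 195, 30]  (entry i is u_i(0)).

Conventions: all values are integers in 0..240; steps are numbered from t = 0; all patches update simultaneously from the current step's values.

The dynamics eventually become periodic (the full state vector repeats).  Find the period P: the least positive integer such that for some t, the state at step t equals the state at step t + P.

Simulating step by step:
t=0: [63, 68, 104, 38, 79, 51, 195, 30]
t=1: [140, 141, 145, 133, 143, 137, 135, 130]
t=2: [189, 189, 189, 189, 189, 189, 189, 190]
t=3: [129, 129, 129, 129, 129, 129, 129, 129]
t=4: [193, 193, 193, 193, 193, 193, 193, 193]
t=5: [122, 122, 122, 122, 122, 122, 122, 122]
t=6: [194, 194, 194, 194, 194, 194, 194, 194]
t=7: [120, 120, 120, 120, 120, 120, 120, 120]
t=8: [194, 194, 194, 194, 194, 194, 194, 194]

Answer: 2
Key observation: The state at step 6, [194, 194, 194, 194, 194, 194, 194, 194], reappears at step 8 — and no state repeats earlier — so the cycle the system enters has period 2.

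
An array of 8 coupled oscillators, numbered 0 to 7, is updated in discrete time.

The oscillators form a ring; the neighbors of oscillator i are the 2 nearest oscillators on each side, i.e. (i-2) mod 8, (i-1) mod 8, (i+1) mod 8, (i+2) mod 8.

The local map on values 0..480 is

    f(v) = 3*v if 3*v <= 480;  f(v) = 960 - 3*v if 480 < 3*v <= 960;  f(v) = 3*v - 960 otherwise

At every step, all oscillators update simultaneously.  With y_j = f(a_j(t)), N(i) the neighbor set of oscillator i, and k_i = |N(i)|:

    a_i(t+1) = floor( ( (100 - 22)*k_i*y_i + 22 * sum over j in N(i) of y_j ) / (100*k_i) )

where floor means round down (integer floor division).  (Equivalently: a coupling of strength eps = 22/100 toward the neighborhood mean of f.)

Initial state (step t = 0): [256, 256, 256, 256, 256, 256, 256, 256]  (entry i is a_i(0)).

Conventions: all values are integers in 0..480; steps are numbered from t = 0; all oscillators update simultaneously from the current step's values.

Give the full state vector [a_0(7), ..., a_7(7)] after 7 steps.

Answer: [192, 192, 192, 192, 192, 192, 192, 192]

Derivation:
t=0: [256, 256, 256, 256, 256, 256, 256, 256]
t=1: [192, 192, 192, 192, 192, 192, 192, 192]
t=2: [384, 384, 384, 384, 384, 384, 384, 384]
t=3: [192, 192, 192, 192, 192, 192, 192, 192]
t=4: [384, 384, 384, 384, 384, 384, 384, 384]
t=5: [192, 192, 192, 192, 192, 192, 192, 192]
t=6: [384, 384, 384, 384, 384, 384, 384, 384]
t=7: [192, 192, 192, 192, 192, 192, 192, 192]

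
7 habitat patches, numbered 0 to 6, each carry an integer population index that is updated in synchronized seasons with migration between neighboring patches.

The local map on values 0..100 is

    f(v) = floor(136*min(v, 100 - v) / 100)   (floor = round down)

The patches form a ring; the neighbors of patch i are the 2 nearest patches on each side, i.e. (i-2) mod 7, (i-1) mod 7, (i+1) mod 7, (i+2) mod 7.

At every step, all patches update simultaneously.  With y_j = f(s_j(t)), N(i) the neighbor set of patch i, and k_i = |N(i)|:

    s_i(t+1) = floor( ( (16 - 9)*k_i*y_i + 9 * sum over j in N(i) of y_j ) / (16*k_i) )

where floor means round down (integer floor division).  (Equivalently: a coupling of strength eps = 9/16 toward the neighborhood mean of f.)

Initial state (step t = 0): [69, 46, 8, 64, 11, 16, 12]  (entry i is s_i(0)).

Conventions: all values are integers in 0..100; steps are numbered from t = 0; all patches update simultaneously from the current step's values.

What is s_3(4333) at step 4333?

Simulating step by step:
t=0: [69, 46, 8, 64, 11, 16, 12]
t=1: [33, 43, 27, 36, 19, 26, 26]
t=2: [42, 48, 40, 42, 32, 36, 38]
t=3: [55, 59, 54, 54, 48, 50, 52]
t=4: [61, 59, 61, 62, 64, 65, 63]
t=5: [52, 53, 52, 50, 49, 48, 50]
t=6: [65, 64, 65, 66, 66, 65, 66]
t=7: [47, 47, 46, 46, 46, 46, 46]
t=8: [62, 62, 62, 62, 62, 62, 62]
t=9: [51, 51, 51, 51, 51, 51, 51]
t=10: [66, 66, 66, 66, 66, 66, 66]
t=11: [46, 46, 46, 46, 46, 46, 46]
t=12: [62, 62, 62, 62, 62, 62, 62]

Answer: s_3(4333) = 51
Key observation: The state at step 8, [62, 62, 62, 62, 62, 62, 62], reappears at step 12: the system is in a cycle of period 4 from step 8 on.  Therefore the state at step 4333 equals the state at step 8 + ((4333 - 8) mod 4) = 9, which is [51, 51, 51, 51, 51, 51, 51].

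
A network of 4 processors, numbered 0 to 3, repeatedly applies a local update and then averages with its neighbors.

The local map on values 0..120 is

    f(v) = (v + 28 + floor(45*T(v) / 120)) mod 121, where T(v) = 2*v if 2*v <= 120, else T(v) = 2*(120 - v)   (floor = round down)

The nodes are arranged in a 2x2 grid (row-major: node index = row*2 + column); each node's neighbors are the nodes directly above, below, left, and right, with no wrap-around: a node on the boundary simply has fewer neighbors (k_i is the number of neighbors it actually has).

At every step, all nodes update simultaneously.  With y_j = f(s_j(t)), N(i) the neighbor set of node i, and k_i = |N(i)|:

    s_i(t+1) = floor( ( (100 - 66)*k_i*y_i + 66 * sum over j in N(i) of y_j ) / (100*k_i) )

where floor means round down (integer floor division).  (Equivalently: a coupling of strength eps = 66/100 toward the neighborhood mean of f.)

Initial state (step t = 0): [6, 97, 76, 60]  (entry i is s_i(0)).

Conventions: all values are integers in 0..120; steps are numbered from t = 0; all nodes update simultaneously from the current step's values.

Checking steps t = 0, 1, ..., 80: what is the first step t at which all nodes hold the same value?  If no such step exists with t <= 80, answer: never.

Answer: 3
Key observation: Synchronization is absorbing here: once all nodes are equal they stay equal, and step 3 is the first all-equal step.

Derivation:
t=0: [6, 97, 76, 60]  (not all equal)
t=1: [25, 23, 21, 16]  (not all equal)
t=2: [67, 65, 63, 62]  (not all equal)
t=3: [12, 12, 12, 12]  (all equal)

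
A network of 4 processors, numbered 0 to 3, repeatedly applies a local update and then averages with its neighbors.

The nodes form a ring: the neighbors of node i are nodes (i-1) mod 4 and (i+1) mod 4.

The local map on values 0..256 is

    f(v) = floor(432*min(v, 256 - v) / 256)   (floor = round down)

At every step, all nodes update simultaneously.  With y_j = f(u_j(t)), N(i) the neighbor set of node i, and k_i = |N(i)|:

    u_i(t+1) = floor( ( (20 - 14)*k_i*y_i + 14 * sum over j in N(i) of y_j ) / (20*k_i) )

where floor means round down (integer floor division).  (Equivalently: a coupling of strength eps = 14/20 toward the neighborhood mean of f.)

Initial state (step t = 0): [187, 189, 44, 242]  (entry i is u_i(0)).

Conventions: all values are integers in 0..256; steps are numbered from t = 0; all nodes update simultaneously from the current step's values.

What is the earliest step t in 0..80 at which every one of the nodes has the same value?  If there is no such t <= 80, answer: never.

Answer: 12
Key observation: Synchronization is absorbing here: once all nodes are equal they stay equal, and step 12 is the first all-equal step.

Derivation:
t=0: [187, 189, 44, 242]  (not all equal)
t=1: [82, 100, 69, 73]  (not all equal)
t=2: [143, 139, 136, 125]  (not all equal)
t=3: [199, 196, 203, 200]  (not all equal)
t=4: [97, 95, 94, 92]  (not all equal)
t=5: [159, 160, 157, 158]  (not all equal)
t=6: [163, 164, 164, 165]  (not all equal)
t=7: [154, 155, 154, 154]  (not all equal)
t=8: [171, 171, 171, 172]  (not all equal)
t=9: [142, 143, 142, 142]  (not all equal)
t=10: [191, 191, 191, 192]  (not all equal)
t=11: [108, 109, 108, 108]  (not all equal)
t=12: [182, 182, 182, 182]  (all equal)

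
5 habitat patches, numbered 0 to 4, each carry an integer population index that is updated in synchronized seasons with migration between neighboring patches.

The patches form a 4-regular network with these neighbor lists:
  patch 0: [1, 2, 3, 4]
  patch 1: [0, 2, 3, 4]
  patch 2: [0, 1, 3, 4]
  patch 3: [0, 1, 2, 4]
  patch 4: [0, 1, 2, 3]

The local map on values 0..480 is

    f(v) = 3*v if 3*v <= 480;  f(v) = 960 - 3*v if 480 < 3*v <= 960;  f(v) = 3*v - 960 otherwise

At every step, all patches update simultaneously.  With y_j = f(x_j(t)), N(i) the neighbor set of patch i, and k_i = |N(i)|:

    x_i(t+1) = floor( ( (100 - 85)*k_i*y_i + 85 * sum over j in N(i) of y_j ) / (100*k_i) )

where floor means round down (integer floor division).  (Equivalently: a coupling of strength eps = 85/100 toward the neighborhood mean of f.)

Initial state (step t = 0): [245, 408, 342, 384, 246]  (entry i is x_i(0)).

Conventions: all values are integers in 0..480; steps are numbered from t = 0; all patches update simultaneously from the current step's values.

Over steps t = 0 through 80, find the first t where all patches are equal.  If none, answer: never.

Simulating step by step:
t=0: [245, 408, 342, 384, 246]  (not all equal)
t=1: [191, 189, 201, 193, 192]  (not all equal)
t=2: [379, 379, 381, 380, 380]  (not all equal)
t=3: [179, 179, 179, 179, 179]  (all equal)

Answer: 3
Key observation: Synchronization is absorbing here: once all patches are equal they stay equal, and step 3 is the first all-equal step.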